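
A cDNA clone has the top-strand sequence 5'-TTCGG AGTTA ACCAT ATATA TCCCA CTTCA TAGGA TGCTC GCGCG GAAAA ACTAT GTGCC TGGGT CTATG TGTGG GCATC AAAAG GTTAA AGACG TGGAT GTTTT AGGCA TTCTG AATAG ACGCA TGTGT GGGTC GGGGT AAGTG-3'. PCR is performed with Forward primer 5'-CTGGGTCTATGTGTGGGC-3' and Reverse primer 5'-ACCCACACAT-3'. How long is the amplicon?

75 bp

Scanning the template, CTGGGTCTATGTGTGGGC occurs at positions 60–77; this primer anneals to the bottom strand there with its 3' end pointing downstream.
Taking the reverse complement of ACCCACACAT gives ATGTGTGGGT, found at positions 125–134 on the template; the primer anneals here to the top strand with its 3' end pointing upstream.
The product runs from position 60 to position 134, so its length is 134 − 60 + 1 = 75 bp.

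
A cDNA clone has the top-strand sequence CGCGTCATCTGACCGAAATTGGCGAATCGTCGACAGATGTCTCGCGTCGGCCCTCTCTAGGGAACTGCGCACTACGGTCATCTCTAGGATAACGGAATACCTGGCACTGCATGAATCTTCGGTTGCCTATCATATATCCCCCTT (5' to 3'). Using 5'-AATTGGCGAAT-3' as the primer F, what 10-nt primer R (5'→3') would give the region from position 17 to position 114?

The product's 3' end on the top strand is position 114.
The reverse primer anneals to the top strand over positions 105–114, i.e. to CACTGCATGA.
Its sequence written 5'→3' is the reverse complement: TCATGCAGTG.

5'-TCATGCAGTG-3'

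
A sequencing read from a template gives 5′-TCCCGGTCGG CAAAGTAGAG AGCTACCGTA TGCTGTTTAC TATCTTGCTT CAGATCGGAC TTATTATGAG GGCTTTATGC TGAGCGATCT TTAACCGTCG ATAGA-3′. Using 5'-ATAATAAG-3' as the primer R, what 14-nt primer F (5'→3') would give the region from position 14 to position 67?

The reverse primer's reverse complement CTTATTAT matches the template at positions 60–67; the product starts at position 14.
The forward primer is identical to the top strand over positions 14–27: AGTAGAGAGCTACC.

5'-AGTAGAGAGCTACC-3'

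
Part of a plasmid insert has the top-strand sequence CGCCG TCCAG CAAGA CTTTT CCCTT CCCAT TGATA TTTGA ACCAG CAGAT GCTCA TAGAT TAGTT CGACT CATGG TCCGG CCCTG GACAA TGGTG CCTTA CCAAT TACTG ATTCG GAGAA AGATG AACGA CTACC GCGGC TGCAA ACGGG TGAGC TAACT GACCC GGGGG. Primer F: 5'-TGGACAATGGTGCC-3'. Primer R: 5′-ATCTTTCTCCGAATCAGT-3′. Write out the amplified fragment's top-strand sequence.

5'-TGGACAATGGTGCCTTACCAATTACTGATTCGGAGAAAGAT-3'

The forward primer matches the template at positions 84–97.
The reverse primer's reverse complement is ACTGATTCGGAGAAAGAT, which matches the template at positions 107–124.
The product is the template from position 84 through 124 (41 bp).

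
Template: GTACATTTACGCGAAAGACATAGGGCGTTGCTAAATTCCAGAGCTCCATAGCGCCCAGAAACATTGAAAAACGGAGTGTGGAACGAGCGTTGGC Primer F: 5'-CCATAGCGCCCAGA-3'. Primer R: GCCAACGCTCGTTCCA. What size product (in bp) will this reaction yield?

49 bp

Scanning the template, CCATAGCGCCCAGA occurs at positions 46–59; this primer anneals to the bottom strand there with its 3' end pointing downstream.
The reverse primer's reverse complement is TGGAACGAGCGTTGGC, which matches the template at positions 79–94.
The product runs from position 46 to position 94, so its length is 94 − 46 + 1 = 49 bp.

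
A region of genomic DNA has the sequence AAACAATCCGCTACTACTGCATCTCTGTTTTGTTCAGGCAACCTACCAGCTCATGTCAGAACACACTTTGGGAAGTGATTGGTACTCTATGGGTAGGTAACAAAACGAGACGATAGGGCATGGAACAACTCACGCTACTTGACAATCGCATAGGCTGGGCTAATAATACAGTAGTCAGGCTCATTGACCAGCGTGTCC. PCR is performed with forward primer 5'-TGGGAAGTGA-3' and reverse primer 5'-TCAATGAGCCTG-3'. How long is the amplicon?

The forward primer matches the template at positions 69–78.
The reverse primer's reverse complement is CAGGCTCATTGA, which matches the template at positions 176–187.
The product runs from position 69 to position 187, so its length is 187 − 69 + 1 = 119 bp.

119 bp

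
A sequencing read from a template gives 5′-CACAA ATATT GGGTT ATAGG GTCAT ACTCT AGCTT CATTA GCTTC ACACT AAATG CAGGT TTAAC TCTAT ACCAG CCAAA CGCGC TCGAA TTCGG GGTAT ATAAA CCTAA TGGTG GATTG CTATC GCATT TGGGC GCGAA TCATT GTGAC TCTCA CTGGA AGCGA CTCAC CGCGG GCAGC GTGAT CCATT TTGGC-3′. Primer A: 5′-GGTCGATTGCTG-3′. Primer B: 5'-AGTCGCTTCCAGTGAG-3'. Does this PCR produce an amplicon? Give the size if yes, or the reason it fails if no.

No product — primer A has no binding site in the template.

Primer A (GGTCGATTGCTG) does not match the top strand, and its reverse complement CAGCAATCGACC does not match either.
With no annealing site for primer A, no amplification occurs.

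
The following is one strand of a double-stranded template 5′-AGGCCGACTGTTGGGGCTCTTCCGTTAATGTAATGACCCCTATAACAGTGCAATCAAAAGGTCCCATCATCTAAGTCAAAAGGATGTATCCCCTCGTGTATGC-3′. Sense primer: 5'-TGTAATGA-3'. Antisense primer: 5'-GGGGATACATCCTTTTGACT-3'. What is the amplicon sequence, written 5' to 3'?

Scanning the template, TGTAATGA occurs at positions 29–36; this primer anneals to the bottom strand there with its 3' end pointing downstream.
Taking the reverse complement of GGGGATACATCCTTTTGACT gives AGTCAAAAGGATGTATCCCC, found at positions 74–93 on the template; the primer anneals here to the top strand with its 3' end pointing upstream.
The product is the template from position 29 through 93 (65 bp).

5'-TGTAATGACCCCTATAACAGTGCAATCAAAAGGTCCCATCATCTAAGTCAAAAGGATGTATCCCC-3'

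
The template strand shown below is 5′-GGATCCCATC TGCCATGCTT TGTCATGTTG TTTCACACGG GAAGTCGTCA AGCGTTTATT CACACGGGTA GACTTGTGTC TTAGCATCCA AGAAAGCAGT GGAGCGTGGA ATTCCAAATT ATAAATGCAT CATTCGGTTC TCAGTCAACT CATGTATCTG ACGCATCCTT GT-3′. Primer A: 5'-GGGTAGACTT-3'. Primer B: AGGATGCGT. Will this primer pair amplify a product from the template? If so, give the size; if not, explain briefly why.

Yes — a 104 bp product.

Primer A (GGGTAGACTT) matches the top strand at positions 66–75; it acts as a forward primer.
Primer B's reverse complement is ACGCATCCT, matching the top strand at positions 161–169; it acts as a reverse primer.
The 3' ends face each other across positions 66–169, giving a 104 bp product.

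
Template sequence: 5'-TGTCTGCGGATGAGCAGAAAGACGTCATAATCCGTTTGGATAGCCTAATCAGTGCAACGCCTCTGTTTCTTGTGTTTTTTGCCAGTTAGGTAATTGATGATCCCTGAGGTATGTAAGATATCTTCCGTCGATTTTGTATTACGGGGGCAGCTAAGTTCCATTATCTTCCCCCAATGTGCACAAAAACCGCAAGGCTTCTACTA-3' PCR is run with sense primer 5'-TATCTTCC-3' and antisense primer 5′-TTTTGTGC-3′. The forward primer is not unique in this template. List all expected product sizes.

The forward primer TATCTTCC matches the top strand at positions 119–126, 162–169.
The reverse primer's reverse complement is GCACAAAA, matching at positions 178–185.
Each forward site pairs with the reverse site to give a product ending at position 185: sizes 67, 24 bp.

67 bp, 24 bp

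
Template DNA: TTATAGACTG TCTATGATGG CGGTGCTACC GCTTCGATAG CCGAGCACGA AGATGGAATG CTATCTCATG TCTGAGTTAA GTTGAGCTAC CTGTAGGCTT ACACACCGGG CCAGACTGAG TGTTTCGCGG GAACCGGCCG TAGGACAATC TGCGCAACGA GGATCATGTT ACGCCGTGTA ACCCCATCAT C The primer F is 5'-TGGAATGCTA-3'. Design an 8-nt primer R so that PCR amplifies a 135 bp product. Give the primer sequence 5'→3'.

The forward primer binds at positions 54–63, so a 135 bp product ends at position 54 + 135 − 1 = 188.
The reverse primer anneals to the top strand over positions 181–188, i.e. to ACCCCATC.
Its sequence written 5'→3' is the reverse complement: GATGGGGT.

5'-GATGGGGT-3'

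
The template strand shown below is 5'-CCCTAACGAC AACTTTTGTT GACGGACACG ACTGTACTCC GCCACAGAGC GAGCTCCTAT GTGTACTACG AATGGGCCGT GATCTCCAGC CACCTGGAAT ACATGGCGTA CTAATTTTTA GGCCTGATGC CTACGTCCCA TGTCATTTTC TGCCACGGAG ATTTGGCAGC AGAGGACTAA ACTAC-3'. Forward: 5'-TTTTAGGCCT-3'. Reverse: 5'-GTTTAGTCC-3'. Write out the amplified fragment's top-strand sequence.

5'-TTTTAGGCCTGATGCCTACGTCCCATGTCATTTTCTGCCACGGAGATTTGGCAGCAGAGGACTAAAC-3'

Forward primer TTTTAGGCCT is found on the top strand at positions 116–125.
Taking the reverse complement of GTTTAGTCC gives GGACTAAAC, found at positions 174–182 on the template; the primer anneals here to the top strand with its 3' end pointing upstream.
The product is the template from position 116 through 182 (67 bp).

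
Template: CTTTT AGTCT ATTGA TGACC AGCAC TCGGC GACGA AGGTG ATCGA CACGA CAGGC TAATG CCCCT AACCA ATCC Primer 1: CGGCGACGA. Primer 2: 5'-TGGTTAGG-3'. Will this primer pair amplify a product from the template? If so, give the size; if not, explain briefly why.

Primer 1 (CGGCGACGA) matches the top strand at positions 27–35; it acts as a forward primer.
Primer 2's reverse complement is CCTAACCA, matching the top strand at positions 63–70; it acts as a reverse primer.
The 3' ends face each other across positions 27–70, giving a 44 bp product.

Yes — a 44 bp product.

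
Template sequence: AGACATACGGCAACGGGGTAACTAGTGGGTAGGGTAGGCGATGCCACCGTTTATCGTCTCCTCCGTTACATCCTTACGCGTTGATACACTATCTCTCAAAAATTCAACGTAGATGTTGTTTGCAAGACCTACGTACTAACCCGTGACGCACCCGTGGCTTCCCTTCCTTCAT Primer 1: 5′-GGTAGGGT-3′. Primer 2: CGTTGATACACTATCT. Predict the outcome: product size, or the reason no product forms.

Primer 1 (GGTAGGGT) matches the top strand at positions 28–35 (3' end points downstream).
Primer 2 (CGTTGATACACTATCT) also matches the top strand directly, at positions 79–94 — its reverse complement AGATAGTGTATCAACG is not present.
Both primers anneal to the bottom strand with 3' ends pointing the same way, so neither can prime synthesis back toward the other.

No product — both primers anneal to the same strand and extend in the same direction.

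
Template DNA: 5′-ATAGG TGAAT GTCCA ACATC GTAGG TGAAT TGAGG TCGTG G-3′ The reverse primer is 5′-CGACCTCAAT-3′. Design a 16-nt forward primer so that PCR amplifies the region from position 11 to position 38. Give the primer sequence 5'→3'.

5'-GTCCAACATCGTAGGT-3'

The reverse primer's reverse complement ATTGAGGTCG matches the template at positions 29–38; the product starts at position 11.
The forward primer is identical to the top strand over positions 11–26: GTCCAACATCGTAGGT.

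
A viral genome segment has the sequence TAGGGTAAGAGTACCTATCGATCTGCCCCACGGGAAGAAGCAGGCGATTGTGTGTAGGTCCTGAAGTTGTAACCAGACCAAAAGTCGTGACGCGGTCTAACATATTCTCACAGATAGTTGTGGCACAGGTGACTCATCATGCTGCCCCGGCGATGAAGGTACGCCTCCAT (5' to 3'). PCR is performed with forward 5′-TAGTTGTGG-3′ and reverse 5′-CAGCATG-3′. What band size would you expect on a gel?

30 bp

Scanning the template, TAGTTGTGG occurs at positions 115–123; this primer anneals to the bottom strand there with its 3' end pointing downstream.
Reverse complement of the reverse primer: CATGCTG. This occurs on the top strand at positions 138–144.
Product length = (reverse-primer end) − (forward-primer start) + 1 = 144 − 115 + 1 = 30 bp.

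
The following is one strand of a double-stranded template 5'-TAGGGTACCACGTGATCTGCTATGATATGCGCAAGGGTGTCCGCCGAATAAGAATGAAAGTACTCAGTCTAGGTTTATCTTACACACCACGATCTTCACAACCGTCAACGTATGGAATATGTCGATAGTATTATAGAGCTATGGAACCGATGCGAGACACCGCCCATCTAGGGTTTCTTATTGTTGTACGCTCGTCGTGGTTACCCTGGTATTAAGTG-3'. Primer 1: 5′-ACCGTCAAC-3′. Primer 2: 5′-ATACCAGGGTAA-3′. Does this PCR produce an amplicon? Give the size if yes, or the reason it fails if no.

Primer 1 (ACCGTCAAC) matches the top strand at positions 101–109; it acts as a forward primer.
Primer 2's reverse complement is TTACCCTGGTAT, matching the top strand at positions 201–212; it acts as a reverse primer.
The 3' ends face each other across positions 101–212, giving a 112 bp product.

Yes — a 112 bp product.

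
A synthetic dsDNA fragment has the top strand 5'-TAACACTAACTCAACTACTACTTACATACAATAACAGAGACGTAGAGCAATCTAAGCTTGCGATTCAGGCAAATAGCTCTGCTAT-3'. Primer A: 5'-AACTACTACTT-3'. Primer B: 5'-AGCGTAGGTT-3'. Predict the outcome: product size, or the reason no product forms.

Primer B (AGCGTAGGTT) does not match the top strand, and its reverse complement AACCTACGCT does not match either.
With no annealing site for primer B, no amplification occurs.

No product — primer B has no binding site in the template.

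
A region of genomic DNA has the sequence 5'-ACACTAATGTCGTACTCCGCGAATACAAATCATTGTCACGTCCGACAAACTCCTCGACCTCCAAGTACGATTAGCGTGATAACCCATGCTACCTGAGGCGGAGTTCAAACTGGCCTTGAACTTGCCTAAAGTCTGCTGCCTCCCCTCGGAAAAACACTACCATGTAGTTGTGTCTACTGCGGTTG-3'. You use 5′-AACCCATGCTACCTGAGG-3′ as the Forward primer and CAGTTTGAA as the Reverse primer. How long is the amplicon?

32 bp

The forward primer matches the template at positions 81–98.
Taking the reverse complement of CAGTTTGAA gives TTCAAACTG, found at positions 104–112 on the template; the primer anneals here to the top strand with its 3' end pointing upstream.
Amplicon spans positions 81–112: 32 bp.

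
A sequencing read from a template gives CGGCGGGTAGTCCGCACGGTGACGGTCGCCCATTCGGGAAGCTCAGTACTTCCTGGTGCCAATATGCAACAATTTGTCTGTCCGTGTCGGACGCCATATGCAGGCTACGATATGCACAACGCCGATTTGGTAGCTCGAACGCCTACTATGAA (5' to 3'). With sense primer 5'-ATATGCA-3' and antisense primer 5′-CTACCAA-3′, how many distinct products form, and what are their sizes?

Three products: 72 bp, 38 bp, 24 bp

The forward primer ATATGCA matches the top strand at positions 62–68, 96–102, 110–116.
The reverse primer's reverse complement is TTGGTAG, matching at positions 127–133.
Each forward site pairs with the reverse site to give a product ending at position 133: sizes 72, 38, 24 bp.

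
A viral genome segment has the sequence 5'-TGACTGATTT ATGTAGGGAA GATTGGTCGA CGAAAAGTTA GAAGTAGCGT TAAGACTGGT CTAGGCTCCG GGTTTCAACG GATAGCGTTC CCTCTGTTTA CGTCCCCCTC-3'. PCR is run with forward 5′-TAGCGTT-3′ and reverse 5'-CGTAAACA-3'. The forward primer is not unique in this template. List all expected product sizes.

58 bp, 20 bp

The forward primer TAGCGTT matches the top strand at positions 45–51, 83–89.
The reverse primer's reverse complement is TGTTTACG, matching at positions 95–102.
Each forward site pairs with the reverse site to give a product ending at position 102: sizes 58, 20 bp.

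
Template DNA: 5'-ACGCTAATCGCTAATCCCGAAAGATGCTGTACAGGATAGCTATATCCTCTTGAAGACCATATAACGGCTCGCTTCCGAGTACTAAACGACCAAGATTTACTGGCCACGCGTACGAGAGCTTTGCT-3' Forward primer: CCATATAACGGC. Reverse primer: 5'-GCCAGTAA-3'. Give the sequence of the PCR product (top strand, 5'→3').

Scanning the template, CCATATAACGGC occurs at positions 57–68; this primer anneals to the bottom strand there with its 3' end pointing downstream.
Taking the reverse complement of GCCAGTAA gives TTACTGGC, found at positions 97–104 on the template; the primer anneals here to the top strand with its 3' end pointing upstream.
The product is the template from position 57 through 104 (48 bp).

5'-CCATATAACGGCTCGCTTCCGAGTACTAAACGACCAAGATTTACTGGC-3'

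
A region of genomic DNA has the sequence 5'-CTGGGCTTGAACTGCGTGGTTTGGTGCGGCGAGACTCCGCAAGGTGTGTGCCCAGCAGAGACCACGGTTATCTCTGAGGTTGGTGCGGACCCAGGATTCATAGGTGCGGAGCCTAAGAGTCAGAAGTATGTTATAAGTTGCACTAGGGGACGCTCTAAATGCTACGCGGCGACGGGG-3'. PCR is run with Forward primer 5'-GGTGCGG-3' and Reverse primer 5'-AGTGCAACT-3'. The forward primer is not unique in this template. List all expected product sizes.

The forward primer GGTGCGG matches the top strand at positions 23–29, 82–88, 103–109.
The reverse primer's reverse complement is AGTTGCACT, matching at positions 136–144.
Each forward site pairs with the reverse site to give a product ending at position 144: sizes 122, 63, 42 bp.

122 bp, 63 bp, 42 bp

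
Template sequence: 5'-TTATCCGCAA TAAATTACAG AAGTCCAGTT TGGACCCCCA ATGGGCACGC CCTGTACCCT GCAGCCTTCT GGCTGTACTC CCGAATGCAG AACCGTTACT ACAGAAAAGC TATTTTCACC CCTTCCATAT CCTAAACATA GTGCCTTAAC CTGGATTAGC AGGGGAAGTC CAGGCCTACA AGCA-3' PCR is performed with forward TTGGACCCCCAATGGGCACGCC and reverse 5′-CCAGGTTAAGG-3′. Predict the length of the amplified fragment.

125 bp

The forward primer matches the template at positions 30–51.
Reverse complement of the reverse primer: CCTTAACCTGG. This occurs on the top strand at positions 144–154.
The product runs from position 30 to position 154, so its length is 154 − 30 + 1 = 125 bp.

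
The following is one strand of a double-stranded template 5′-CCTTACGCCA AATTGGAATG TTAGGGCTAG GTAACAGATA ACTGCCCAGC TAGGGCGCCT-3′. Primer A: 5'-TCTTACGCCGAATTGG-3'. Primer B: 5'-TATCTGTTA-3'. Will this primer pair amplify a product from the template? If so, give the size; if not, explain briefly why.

No product — primer A has no binding site in the template.

Primer A (TCTTACGCCGAATTGG) does not match the top strand, and its reverse complement CCAATTCGGCGTAAGA does not match either.
With no annealing site for primer A, no amplification occurs.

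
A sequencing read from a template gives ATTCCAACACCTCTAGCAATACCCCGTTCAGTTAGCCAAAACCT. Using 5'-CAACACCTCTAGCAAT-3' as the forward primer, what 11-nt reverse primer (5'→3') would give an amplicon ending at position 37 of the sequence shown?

5'-GGCTAACTGAA-3'

The forward primer binds at positions 5–20; the product's 3' end on the top strand is position 37.
The reverse primer anneals to the top strand over positions 27–37, i.e. to TTCAGTTAGCC.
Its sequence written 5'→3' is the reverse complement: GGCTAACTGAA.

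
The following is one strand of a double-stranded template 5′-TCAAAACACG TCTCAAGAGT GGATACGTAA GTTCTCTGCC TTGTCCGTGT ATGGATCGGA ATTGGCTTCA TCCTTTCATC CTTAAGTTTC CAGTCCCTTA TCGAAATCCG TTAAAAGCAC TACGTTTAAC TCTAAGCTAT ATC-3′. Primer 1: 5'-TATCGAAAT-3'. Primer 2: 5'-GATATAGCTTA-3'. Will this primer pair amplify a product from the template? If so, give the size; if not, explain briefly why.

Yes — a 45 bp product.

Primer 1 (TATCGAAAT) matches the top strand at positions 99–107; it acts as a forward primer.
Primer 2's reverse complement is TAAGCTATATC, matching the top strand at positions 133–143; it acts as a reverse primer.
The 3' ends face each other across positions 99–143, giving a 45 bp product.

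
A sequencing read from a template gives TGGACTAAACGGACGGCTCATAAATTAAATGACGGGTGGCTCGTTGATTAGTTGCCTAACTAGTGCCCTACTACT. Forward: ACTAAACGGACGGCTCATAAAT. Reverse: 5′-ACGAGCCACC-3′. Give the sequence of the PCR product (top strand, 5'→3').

Scanning the template, ACTAAACGGACGGCTCATAAAT occurs at positions 4–25; this primer anneals to the bottom strand there with its 3' end pointing downstream.
Reverse complement of the reverse primer: GGTGGCTCGT. This occurs on the top strand at positions 35–44.
The product is the template from position 4 through 44 (41 bp).

5'-ACTAAACGGACGGCTCATAAATTAAATGACGGGTGGCTCGT-3'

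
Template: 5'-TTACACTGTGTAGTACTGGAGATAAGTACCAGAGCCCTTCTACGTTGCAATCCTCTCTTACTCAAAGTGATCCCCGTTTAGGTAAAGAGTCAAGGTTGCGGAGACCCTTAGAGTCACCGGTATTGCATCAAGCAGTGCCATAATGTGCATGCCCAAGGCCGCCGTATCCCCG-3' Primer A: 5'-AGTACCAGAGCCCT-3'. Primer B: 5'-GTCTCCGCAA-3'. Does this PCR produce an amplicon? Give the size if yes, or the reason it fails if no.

Primer A (AGTACCAGAGCCCT) matches the top strand at positions 25–38; it acts as a forward primer.
Primer B's reverse complement is TTGCGGAGAC, matching the top strand at positions 96–105; it acts as a reverse primer.
The 3' ends face each other across positions 25–105, giving an 81 bp product.

Yes — an 81 bp product.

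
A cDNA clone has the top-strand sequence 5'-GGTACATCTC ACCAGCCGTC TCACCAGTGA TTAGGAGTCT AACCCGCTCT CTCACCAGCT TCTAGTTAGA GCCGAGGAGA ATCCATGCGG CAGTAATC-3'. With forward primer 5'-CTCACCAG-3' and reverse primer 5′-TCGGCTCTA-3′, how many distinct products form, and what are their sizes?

Three products: 68 bp, 56 bp, 25 bp

The forward primer CTCACCAG matches the top strand at positions 8–15, 20–27, 51–58.
The reverse primer's reverse complement is TAGAGCCGA, matching at positions 67–75.
Each forward site pairs with the reverse site to give a product ending at position 75: sizes 68, 56, 25 bp.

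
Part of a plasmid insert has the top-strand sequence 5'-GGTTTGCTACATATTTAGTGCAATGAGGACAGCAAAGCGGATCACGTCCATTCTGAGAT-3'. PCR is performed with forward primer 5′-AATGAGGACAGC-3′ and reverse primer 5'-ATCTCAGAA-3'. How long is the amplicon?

38 bp

Scanning the template, AATGAGGACAGC occurs at positions 22–33; this primer anneals to the bottom strand there with its 3' end pointing downstream.
The reverse primer's reverse complement is TTCTGAGAT, which matches the template at positions 51–59.
The product runs from position 22 to position 59, so its length is 59 − 22 + 1 = 38 bp.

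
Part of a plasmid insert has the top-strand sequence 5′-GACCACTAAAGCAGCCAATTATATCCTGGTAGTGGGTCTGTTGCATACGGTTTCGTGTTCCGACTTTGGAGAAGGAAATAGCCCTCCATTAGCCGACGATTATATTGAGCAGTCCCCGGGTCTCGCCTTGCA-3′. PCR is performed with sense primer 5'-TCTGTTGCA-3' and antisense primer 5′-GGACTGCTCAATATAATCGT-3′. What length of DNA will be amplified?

79 bp

The forward primer matches the template at positions 37–45.
Reverse complement of the reverse primer: ACGATTATATTGAGCAGTCC. This occurs on the top strand at positions 96–115.
The product runs from position 37 to position 115, so its length is 115 − 37 + 1 = 79 bp.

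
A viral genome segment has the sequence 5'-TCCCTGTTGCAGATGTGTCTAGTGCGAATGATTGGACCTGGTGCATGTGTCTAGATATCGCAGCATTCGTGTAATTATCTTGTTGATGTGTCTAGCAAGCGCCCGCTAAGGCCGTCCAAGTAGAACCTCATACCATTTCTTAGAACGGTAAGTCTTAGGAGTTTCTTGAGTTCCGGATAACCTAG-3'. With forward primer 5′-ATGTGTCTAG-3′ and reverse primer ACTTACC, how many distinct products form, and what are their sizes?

The forward primer ATGTGTCTAG matches the top strand at positions 13–22, 45–54, 86–95.
The reverse primer's reverse complement is GGTAAGT, matching at positions 147–153.
Each forward site pairs with the reverse site to give a product ending at position 153: sizes 141, 109, 68 bp.

Three products: 141 bp, 109 bp, 68 bp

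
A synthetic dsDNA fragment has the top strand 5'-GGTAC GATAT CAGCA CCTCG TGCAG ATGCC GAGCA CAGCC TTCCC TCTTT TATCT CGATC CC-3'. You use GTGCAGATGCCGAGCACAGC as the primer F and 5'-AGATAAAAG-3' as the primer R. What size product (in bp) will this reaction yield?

36 bp

Forward primer GTGCAGATGCCGAGCACAGC is found on the top strand at positions 20–39.
Taking the reverse complement of AGATAAAAG gives CTTTTATCT, found at positions 47–55 on the template; the primer anneals here to the top strand with its 3' end pointing upstream.
The product runs from position 20 to position 55, so its length is 55 − 20 + 1 = 36 bp.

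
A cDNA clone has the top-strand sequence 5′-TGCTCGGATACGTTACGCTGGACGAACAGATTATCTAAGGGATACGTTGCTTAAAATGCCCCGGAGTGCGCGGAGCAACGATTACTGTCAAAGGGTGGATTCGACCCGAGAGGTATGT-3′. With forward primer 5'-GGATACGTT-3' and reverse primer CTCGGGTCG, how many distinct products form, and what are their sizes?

Two products: 105 bp, 71 bp

The forward primer GGATACGTT matches the top strand at positions 6–14, 40–48.
The reverse primer's reverse complement is CGACCCGAG, matching at positions 102–110.
Each forward site pairs with the reverse site to give a product ending at position 110: sizes 105, 71 bp.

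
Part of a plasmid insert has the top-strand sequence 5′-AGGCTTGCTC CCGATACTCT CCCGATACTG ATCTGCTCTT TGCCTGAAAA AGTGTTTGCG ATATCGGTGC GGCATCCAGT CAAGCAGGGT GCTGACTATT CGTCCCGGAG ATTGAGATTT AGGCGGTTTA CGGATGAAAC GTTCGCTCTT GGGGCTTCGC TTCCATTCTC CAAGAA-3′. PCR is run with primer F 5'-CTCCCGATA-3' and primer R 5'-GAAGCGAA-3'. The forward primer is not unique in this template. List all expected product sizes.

156 bp, 145 bp

The forward primer CTCCCGATA matches the top strand at positions 8–16, 19–27.
The reverse primer's reverse complement is TTCGCTTC, matching at positions 156–163.
Each forward site pairs with the reverse site to give a product ending at position 163: sizes 156, 145 bp.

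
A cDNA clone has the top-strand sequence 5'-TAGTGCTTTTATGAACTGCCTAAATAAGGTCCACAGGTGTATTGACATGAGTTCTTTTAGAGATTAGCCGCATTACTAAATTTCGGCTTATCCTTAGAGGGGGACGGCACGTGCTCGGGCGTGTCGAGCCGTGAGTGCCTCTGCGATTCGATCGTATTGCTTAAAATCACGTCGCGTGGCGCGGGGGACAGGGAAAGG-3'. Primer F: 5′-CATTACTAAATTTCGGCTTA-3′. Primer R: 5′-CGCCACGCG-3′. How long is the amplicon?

111 bp

Scanning the template, CATTACTAAATTTCGGCTTA occurs at positions 71–90; this primer anneals to the bottom strand there with its 3' end pointing downstream.
The reverse primer's reverse complement is CGCGTGGCG, which matches the template at positions 173–181.
Amplicon spans positions 71–181: 111 bp.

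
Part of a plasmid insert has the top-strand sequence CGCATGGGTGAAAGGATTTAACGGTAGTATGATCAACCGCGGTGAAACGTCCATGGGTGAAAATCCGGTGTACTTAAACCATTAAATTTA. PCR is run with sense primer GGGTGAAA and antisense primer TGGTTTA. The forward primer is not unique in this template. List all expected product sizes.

The forward primer GGGTGAAA matches the top strand at positions 6–13, 55–62.
The reverse primer's reverse complement is TAAACCA, matching at positions 75–81.
Each forward site pairs with the reverse site to give a product ending at position 81: sizes 76, 27 bp.

76 bp, 27 bp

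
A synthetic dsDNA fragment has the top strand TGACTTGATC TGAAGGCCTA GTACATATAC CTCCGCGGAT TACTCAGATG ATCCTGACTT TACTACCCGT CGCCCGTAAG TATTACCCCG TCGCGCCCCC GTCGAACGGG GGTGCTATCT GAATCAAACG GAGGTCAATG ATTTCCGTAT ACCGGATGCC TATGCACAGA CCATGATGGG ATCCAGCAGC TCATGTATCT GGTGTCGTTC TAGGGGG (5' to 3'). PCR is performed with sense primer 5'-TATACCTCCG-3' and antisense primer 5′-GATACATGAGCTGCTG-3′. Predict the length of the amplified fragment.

174 bp

Forward primer TATACCTCCG is found on the top strand at positions 26–35.
The reverse primer's reverse complement is CAGCAGCTCATGTATC, which matches the template at positions 184–199.
The product runs from position 26 to position 199, so its length is 199 − 26 + 1 = 174 bp.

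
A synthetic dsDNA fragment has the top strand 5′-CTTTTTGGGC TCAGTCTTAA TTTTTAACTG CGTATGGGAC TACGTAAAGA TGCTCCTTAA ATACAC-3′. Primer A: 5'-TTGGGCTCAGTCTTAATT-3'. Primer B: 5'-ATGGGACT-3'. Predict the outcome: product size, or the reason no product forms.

No product — both primers anneal to the same strand and extend in the same direction.

Primer A (TTGGGCTCAGTCTTAATT) matches the top strand at positions 5–22 (3' end points downstream).
Primer B (ATGGGACT) also matches the top strand directly, at positions 34–41 — its reverse complement AGTCCCAT is not present.
Both primers anneal to the bottom strand with 3' ends pointing the same way, so neither can prime synthesis back toward the other.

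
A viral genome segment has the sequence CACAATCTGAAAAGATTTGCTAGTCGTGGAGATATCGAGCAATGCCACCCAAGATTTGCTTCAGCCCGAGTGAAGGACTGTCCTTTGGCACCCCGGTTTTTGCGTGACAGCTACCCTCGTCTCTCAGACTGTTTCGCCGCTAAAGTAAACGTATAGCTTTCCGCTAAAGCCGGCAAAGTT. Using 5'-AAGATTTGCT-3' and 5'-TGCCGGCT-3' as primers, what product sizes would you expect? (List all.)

164 bp, 125 bp

The forward primer AAGATTTGCT matches the top strand at positions 12–21, 51–60.
The reverse primer's reverse complement is AGCCGGCA, matching at positions 168–175.
Each forward site pairs with the reverse site to give a product ending at position 175: sizes 164, 125 bp.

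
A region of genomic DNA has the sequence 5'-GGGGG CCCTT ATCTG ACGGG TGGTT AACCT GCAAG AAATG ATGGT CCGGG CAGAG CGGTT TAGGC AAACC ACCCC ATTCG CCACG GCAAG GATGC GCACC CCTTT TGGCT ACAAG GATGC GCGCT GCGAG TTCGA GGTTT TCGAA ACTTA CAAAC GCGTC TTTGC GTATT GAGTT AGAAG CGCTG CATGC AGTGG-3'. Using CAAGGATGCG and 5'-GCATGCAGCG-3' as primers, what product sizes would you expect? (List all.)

The forward primer CAAGGATGCG matches the top strand at positions 87–96, 112–121.
The reverse primer's reverse complement is CGCTGCATGC, matching at positions 181–190.
Each forward site pairs with the reverse site to give a product ending at position 190: sizes 104, 79 bp.

104 bp, 79 bp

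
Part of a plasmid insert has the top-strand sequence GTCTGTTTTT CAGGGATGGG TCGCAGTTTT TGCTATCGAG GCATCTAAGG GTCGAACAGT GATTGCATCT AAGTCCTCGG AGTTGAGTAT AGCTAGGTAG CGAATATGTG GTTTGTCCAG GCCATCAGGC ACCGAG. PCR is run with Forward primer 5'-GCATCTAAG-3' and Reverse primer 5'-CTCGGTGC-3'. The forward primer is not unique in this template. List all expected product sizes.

The forward primer GCATCTAAG matches the top strand at positions 41–49, 65–73.
The reverse primer's reverse complement is GCACCGAG, matching at positions 129–136.
Each forward site pairs with the reverse site to give a product ending at position 136: sizes 96, 72 bp.

96 bp, 72 bp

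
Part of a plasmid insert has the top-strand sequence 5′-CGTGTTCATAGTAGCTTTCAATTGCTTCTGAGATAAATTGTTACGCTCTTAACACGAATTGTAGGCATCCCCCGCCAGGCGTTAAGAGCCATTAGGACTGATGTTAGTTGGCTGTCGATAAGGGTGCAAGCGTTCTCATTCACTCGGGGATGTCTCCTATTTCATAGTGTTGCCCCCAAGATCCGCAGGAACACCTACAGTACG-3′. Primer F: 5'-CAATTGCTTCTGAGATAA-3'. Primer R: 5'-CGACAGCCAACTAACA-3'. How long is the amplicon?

The forward primer matches the template at positions 19–36.
Reverse complement of the reverse primer: TGTTAGTTGGCTGTCG. This occurs on the top strand at positions 102–117.
Amplicon spans positions 19–117: 99 bp.

99 bp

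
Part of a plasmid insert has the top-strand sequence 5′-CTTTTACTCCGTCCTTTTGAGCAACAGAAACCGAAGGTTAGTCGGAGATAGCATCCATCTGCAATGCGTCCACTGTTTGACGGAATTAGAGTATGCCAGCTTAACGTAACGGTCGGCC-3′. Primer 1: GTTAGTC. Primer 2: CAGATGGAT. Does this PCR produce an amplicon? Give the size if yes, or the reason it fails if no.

Yes — a 25 bp product.

Primer 1 (GTTAGTC) matches the top strand at positions 37–43; it acts as a forward primer.
Primer 2's reverse complement is ATCCATCTG, matching the top strand at positions 53–61; it acts as a reverse primer.
The 3' ends face each other across positions 37–61, giving a 25 bp product.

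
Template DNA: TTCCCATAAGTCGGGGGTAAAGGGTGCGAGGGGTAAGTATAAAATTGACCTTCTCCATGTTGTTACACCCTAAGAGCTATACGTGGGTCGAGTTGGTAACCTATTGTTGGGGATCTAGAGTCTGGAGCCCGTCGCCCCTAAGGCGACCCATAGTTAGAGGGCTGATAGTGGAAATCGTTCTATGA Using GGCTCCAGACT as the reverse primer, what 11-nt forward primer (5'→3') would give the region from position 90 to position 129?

The reverse primer's reverse complement AGTCTGGAGCC matches the template at positions 119–129; the product starts at position 90.
The forward primer is identical to the top strand over positions 90–100: GAGTTGGTAAC.

5'-GAGTTGGTAAC-3'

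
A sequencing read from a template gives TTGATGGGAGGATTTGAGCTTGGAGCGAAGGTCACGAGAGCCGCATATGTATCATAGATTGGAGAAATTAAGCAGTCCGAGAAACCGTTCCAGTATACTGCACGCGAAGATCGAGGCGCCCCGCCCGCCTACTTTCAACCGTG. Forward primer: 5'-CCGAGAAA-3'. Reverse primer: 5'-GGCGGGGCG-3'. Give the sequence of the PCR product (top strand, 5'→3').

5'-CCGAGAAACCGTTCCAGTATACTGCACGCGAAGATCGAGGCGCCCCGCC-3'

Forward primer CCGAGAAA is found on the top strand at positions 77–84.
Reverse complement of the reverse primer: CGCCCCGCC. This occurs on the top strand at positions 117–125.
The product is the template from position 77 through 125 (49 bp).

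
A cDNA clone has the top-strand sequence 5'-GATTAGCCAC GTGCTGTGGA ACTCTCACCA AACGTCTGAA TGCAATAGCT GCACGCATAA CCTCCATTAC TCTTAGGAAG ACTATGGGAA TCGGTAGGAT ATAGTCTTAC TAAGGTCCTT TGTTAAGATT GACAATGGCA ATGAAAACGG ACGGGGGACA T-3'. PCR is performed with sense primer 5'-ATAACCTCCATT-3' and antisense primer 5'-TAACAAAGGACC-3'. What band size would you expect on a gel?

69 bp

The forward primer matches the template at positions 57–68.
Taking the reverse complement of TAACAAAGGACC gives GGTCCTTTGTTA, found at positions 114–125 on the template; the primer anneals here to the top strand with its 3' end pointing upstream.
The product runs from position 57 to position 125, so its length is 125 − 57 + 1 = 69 bp.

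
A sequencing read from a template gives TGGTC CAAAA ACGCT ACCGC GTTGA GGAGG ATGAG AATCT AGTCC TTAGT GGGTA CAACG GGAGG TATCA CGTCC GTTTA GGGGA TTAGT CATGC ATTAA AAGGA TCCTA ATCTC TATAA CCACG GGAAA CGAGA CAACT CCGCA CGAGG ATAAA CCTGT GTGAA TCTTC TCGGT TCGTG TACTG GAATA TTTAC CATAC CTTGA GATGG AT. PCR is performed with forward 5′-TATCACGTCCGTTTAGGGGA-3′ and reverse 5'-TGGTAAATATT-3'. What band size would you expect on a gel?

132 bp

Scanning the template, TATCACGTCCGTTTAGGGGA occurs at positions 66–85; this primer anneals to the bottom strand there with its 3' end pointing downstream.
The reverse primer's reverse complement is AATATTTACCA, which matches the template at positions 187–197.
Amplicon spans positions 66–197: 132 bp.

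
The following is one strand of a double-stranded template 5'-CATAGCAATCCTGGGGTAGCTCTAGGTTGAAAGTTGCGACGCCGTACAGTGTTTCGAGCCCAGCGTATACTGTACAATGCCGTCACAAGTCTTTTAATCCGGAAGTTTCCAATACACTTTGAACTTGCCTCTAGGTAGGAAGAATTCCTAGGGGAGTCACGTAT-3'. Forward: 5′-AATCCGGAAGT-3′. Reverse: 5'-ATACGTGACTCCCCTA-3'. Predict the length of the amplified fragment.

The forward primer matches the template at positions 96–106.
Reverse complement of the reverse primer: TAGGGGAGTCACGTAT. This occurs on the top strand at positions 149–164.
The product runs from position 96 to position 164, so its length is 164 − 96 + 1 = 69 bp.

69 bp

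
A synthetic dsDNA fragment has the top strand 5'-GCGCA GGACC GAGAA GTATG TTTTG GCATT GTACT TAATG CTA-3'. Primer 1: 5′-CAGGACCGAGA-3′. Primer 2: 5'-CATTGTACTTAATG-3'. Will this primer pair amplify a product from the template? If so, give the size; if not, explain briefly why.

No product — both primers anneal to the same strand and extend in the same direction.

Primer 1 (CAGGACCGAGA) matches the top strand at positions 4–14 (3' end points downstream).
Primer 2 (CATTGTACTTAATG) also matches the top strand directly, at positions 27–40 — its reverse complement CATTAAGTACAATG is not present.
Both primers anneal to the bottom strand with 3' ends pointing the same way, so neither can prime synthesis back toward the other.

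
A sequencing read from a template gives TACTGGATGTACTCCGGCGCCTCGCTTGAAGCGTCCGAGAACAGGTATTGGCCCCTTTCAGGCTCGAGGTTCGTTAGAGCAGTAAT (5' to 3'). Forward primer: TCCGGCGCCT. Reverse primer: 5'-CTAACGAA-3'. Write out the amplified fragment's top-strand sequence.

5'-TCCGGCGCCTCGCTTGAAGCGTCCGAGAACAGGTATTGGCCCCTTTCAGGCTCGAGGTTCGTTAG-3'

The forward primer matches the template at positions 13–22.
Reverse complement of the reverse primer: TTCGTTAG. This occurs on the top strand at positions 70–77.
The product is the template from position 13 through 77 (65 bp).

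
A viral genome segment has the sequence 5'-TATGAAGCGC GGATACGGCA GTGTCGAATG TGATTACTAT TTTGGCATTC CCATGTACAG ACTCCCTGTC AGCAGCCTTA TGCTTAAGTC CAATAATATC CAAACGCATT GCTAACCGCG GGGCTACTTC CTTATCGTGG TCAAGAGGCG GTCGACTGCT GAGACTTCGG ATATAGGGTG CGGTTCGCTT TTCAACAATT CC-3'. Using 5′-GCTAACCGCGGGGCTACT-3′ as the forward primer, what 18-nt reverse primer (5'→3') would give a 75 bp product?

The forward primer binds at positions 111–128, so a 75 bp product ends at position 111 + 75 − 1 = 185.
The reverse primer anneals to the top strand over positions 168–185, i.e. to CGGATATAGGGTGCGGTT.
Its sequence written 5'→3' is the reverse complement: AACCGCACCCTATATCCG.

5'-AACCGCACCCTATATCCG-3'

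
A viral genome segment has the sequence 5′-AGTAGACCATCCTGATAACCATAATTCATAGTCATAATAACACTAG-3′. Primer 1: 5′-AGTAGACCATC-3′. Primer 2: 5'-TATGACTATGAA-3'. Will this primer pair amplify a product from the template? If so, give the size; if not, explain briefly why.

Primer 1 (AGTAGACCATC) matches the top strand at positions 1–11; it acts as a forward primer.
Primer 2's reverse complement is TTCATAGTCATA, matching the top strand at positions 25–36; it acts as a reverse primer.
The 3' ends face each other across positions 1–36, giving a 36 bp product.

Yes — a 36 bp product.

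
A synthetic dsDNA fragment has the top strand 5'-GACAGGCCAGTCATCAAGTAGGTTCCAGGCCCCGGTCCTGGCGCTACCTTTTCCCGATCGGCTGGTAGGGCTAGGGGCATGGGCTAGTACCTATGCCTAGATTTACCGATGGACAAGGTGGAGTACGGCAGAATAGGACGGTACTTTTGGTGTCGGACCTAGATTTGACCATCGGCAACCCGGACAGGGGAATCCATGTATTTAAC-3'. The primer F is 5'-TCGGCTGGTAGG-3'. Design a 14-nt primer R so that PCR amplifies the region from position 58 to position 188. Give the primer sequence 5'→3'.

5'-CCTGTCCGGGTTGC-3'

The product's 3' end on the top strand is position 188.
The reverse primer anneals to the top strand over positions 175–188, i.e. to GCAACCCGGACAGG.
Its sequence written 5'→3' is the reverse complement: CCTGTCCGGGTTGC.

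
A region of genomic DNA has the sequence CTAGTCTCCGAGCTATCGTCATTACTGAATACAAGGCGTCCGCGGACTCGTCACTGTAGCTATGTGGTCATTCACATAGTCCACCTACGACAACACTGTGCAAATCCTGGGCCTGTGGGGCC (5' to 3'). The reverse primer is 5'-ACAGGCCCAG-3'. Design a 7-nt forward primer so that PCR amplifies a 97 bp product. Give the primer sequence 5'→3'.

5'-CATTACT-3'

The reverse primer's reverse complement CTGGGCCTGT matches the template at positions 107–116, so the product ends at position 116.
A 97 bp product then starts at position 116 − 97 + 1 = 20.
The forward primer is identical to the top strand there: CATTACT.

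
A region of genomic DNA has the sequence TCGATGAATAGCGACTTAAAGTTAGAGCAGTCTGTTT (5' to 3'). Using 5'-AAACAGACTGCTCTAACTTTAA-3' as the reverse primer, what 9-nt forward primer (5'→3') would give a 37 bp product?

5'-TCGATGAAT-3'

The reverse primer's reverse complement TTAAAGTTAGAGCAGTCTGTTT matches the template at positions 16–37, so the product ends at position 37.
A 37 bp product then starts at position 37 − 37 + 1 = 1.
The forward primer is identical to the top strand there: TCGATGAAT.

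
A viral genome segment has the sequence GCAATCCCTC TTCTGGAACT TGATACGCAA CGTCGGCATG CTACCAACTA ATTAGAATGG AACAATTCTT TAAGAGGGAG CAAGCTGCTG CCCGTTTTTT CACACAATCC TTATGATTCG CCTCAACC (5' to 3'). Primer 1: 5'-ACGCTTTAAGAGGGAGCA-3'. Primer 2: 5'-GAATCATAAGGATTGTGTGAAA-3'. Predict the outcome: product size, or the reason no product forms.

Primer 1 (ACGCTTTAAGAGGGAGCA) does not match the top strand, and its reverse complement TGCTCCCTCTTAAAGCGT does not match either.
With no annealing site for primer 1, no amplification occurs.

No product — primer 1 has no binding site in the template.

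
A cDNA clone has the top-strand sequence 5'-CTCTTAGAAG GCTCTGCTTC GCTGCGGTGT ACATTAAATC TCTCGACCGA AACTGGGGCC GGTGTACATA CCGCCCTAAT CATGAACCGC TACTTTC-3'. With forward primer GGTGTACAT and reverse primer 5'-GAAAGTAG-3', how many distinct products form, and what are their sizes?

The forward primer GGTGTACAT matches the top strand at positions 26–34, 61–69.
The reverse primer's reverse complement is CTACTTTC, matching at positions 90–97.
Each forward site pairs with the reverse site to give a product ending at position 97: sizes 72, 37 bp.

Two products: 72 bp, 37 bp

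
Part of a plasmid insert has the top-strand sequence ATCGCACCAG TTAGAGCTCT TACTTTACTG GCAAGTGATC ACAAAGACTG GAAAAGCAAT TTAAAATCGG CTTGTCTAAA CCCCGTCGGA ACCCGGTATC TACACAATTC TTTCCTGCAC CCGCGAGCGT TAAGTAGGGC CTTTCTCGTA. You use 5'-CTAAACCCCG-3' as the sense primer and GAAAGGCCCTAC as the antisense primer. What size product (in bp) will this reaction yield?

Scanning the template, CTAAACCCCG occurs at positions 76–85; this primer anneals to the bottom strand there with its 3' end pointing downstream.
Taking the reverse complement of GAAAGGCCCTAC gives GTAGGGCCTTTC, found at positions 134–145 on the template; the primer anneals here to the top strand with its 3' end pointing upstream.
The product runs from position 76 to position 145, so its length is 145 − 76 + 1 = 70 bp.

70 bp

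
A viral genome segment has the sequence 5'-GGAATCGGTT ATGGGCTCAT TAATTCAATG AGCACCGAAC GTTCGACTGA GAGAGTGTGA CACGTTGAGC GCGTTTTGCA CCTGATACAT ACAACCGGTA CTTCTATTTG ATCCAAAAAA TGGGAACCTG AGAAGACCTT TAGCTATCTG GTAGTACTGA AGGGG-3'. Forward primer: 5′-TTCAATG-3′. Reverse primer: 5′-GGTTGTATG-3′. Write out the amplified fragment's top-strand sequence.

Scanning the template, TTCAATG occurs at positions 24–30; this primer anneals to the bottom strand there with its 3' end pointing downstream.
Taking the reverse complement of GGTTGTATG gives CATACAACC, found at positions 88–96 on the template; the primer anneals here to the top strand with its 3' end pointing upstream.
The product is the template from position 24 through 96 (73 bp).

5'-TTCAATGAGCACCGAACGTTCGACTGAGAGAGTGTGACACGTTGAGCGCGTTTTGCACCTGATACATACAACC-3'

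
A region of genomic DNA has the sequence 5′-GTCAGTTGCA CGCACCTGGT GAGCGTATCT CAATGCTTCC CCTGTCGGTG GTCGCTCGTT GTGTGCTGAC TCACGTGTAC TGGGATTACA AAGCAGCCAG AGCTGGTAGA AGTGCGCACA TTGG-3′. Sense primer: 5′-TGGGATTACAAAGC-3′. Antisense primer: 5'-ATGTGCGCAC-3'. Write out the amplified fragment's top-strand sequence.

5'-TGGGATTACAAAGCAGCCAGAGCTGGTAGAAGTGCGCACAT-3'

The forward primer matches the template at positions 81–94.
The reverse primer's reverse complement is GTGCGCACAT, which matches the template at positions 112–121.
The product is the template from position 81 through 121 (41 bp).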